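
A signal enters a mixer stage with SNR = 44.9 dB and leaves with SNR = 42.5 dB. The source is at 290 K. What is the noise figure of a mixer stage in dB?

NF (dB) = SNR_in(dB) − SNR_out(dB) when the source is at T₀
NF = 44.9 − 42.5 = 2.4 dB

2.4 dB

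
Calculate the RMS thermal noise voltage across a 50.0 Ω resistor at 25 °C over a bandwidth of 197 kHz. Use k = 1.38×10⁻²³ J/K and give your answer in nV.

403 nV

T = 25 °C + 273.15 = 298.15 K
V_n = √(4kTRB)
4kTRB = 4 × 1.38×10⁻²³ × 298.15 × 5.00×10¹ × 1.97×10⁵ = 1.62×10⁻¹³ V²
V_n = √(1.62×10⁻¹³) = 4.03×10⁻⁷ V = 403 nV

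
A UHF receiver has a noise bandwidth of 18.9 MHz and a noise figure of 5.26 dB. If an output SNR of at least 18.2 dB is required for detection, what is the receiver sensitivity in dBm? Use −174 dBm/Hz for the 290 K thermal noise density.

−77.8 dBm

Sensitivity = −174 + 10 log₁₀(B) + NF + SNR_min
= −174 + 72.76 + 5.26 + 18.2
= −77.78 dBm → −77.8 dBm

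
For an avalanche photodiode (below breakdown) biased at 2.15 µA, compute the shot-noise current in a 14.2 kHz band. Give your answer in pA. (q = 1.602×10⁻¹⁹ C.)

I_n = √(2qI·B)
2qI·B = 2 × 1.602×10⁻¹⁹ × 2.15×10⁻⁶ × 1.42×10⁴ = 9.78×10⁻²¹ A²
I_n = √(9.78×10⁻²¹) = 9.89×10⁻¹¹ A = 98.9 pA

98.9 pA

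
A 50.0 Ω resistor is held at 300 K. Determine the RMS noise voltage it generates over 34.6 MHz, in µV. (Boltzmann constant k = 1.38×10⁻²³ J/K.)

5.35 µV

V_n = √(4kTRB)
4kTRB = 4 × 1.38×10⁻²³ × 300 × 5.00×10¹ × 3.46×10⁷ = 2.86×10⁻¹¹ V²
V_n = √(2.86×10⁻¹¹) = 5.35×10⁻⁶ V = 5.35 µV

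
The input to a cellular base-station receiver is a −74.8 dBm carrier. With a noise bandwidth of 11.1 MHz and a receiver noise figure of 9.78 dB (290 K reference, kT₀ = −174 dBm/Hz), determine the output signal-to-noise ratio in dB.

Noise floor: N = −174 + 10 log₁₀(B) + NF
10 log₁₀(1.11×10⁷) = 70.45 dB
N = −174 + 70.45 + 9.78 = −93.77 dBm
SNR = P_sig − N = −74.8 − (−93.77) = 18.97 dB → 19.0 dB

19.0 dB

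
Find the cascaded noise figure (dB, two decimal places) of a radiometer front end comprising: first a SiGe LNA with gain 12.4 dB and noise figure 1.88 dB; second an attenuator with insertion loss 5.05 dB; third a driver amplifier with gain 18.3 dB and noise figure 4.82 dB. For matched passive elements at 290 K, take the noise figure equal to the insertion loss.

Convert to linear (a loss of L dB is a gain of −L dB): F_i = 10^(NF_i/10), G_i = 10^(G_i,dB/10)
  Stage 1: F_1 = 10^(1.88/10) = 1.542, G_1 = 10^(12.4/10) = 17.38
  Stage 2: F_2 = 10^(5.05/10) = 3.199, G_2 = 10^(−5.05/10) = 0.3126
  Stage 3: F_3 = 10^(4.82/10) = 3.034, G_3 = 10^(18.3/10) = 67.61
Friis cascade:
  F = 1.542 + (3.199 − 1)/17.38 + (3.034 − 1)/5.433 = 2.043
NF = 10 log₁₀(2.043) = 3.10 dB

3.10 dB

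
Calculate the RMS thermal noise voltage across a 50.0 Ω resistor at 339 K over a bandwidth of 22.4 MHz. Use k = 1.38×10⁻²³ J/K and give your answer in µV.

V_n = √(4kTRB)
4kTRB = 4 × 1.38×10⁻²³ × 339 × 5.00×10¹ × 2.24×10⁷ = 2.10×10⁻¹¹ V²
V_n = √(2.10×10⁻¹¹) = 4.58×10⁻⁶ V = 4.58 µV

4.58 µV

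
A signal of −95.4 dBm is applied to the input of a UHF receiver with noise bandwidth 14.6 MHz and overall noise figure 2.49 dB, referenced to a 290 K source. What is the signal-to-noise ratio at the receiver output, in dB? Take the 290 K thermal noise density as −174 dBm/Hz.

4.5 dB

Noise floor: N = −174 + 10 log₁₀(B) + NF
10 log₁₀(1.46×10⁷) = 71.64 dB
N = −174 + 71.64 + 2.49 = −99.87 dBm
SNR = P_sig − N = −95.4 − (−99.87) = 4.47 dB → 4.5 dB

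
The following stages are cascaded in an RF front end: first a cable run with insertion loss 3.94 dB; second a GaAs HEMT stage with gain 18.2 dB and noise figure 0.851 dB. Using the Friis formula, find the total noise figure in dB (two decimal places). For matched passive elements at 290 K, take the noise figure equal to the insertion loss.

4.79 dB

Convert to linear (a loss of L dB is a gain of −L dB): F_i = 10^(NF_i/10), G_i = 10^(G_i,dB/10)
  Stage 1: F_1 = 10^(3.94/10) = 2.477, G_1 = 10^(−3.94/10) = 0.4036
  Stage 2: F_2 = 10^(0.851/10) = 1.216, G_2 = 10^(18.2/10) = 66.07
Friis cascade:
  F = 2.477 + (1.216 − 1)/0.4036 = 3.014
NF = 10 log₁₀(3.014) = 4.79 dB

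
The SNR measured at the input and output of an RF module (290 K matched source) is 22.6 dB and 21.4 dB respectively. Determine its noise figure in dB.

NF (dB) = SNR_in(dB) − SNR_out(dB) when the source is at T₀
NF = 22.6 − 21.4 = 1.2 dB

1.2 dB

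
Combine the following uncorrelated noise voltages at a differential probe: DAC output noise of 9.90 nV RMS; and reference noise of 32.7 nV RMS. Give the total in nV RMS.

34.2 nV

Uncorrelated sources add in power (mean-square): V_tot = √(ΣV_i²)
V_tot = √[(9.90×10⁻⁹)² + (3.27×10⁻⁸)²] = 3.42×10⁻⁸ V = 34.2 nV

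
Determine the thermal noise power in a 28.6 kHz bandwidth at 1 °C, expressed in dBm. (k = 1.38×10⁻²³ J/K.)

T = 1 °C + 273.15 = 274.15 K
P_n = kTB = 1.38×10⁻²³ × 274.15 × 2.86×10⁴ = 1.08×10⁻¹⁶ W
In dBm: 10 log₁₀(1.08×10⁻¹⁶ / 10⁻³) = −129.7 dBm

−129.7 dBm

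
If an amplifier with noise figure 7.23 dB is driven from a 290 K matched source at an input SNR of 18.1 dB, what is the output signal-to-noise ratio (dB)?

10.87 dB

By definition F = SNR_in/SNR_out, so in dB: SNR_out = SNR_in − NF
SNR_out = 18.1 − 7.23 = 10.87 dB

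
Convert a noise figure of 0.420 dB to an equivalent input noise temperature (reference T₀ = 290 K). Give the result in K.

F = 10^(0.420/10) = 1.10154
T_e = (F − 1)·T₀ = (1.10154 − 1) × 290 = 29.4 K

29.4 K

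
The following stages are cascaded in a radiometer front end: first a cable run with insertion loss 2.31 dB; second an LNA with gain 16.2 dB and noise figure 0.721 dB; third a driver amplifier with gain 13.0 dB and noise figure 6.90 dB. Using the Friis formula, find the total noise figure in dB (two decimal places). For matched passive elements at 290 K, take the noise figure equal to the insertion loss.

Convert to linear (a loss of L dB is a gain of −L dB): F_i = 10^(NF_i/10), G_i = 10^(G_i,dB/10)
  Stage 1: F_1 = 10^(2.31/10) = 1.702, G_1 = 10^(−2.31/10) = 0.5875
  Stage 2: F_2 = 10^(0.721/10) = 1.181, G_2 = 10^(16.2/10) = 41.69
  Stage 3: F_3 = 10^(6.90/10) = 4.898, G_3 = 10^(13.0/10) = 19.95
Friis cascade:
  F = 1.702 + (1.181 − 1)/0.5875 + (4.898 − 1)/24.49 = 2.169
NF = 10 log₁₀(2.169) = 3.36 dB

3.36 dB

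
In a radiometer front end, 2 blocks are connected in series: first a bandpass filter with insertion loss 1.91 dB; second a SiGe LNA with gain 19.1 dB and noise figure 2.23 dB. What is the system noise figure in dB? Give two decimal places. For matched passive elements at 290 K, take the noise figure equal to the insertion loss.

Convert to linear (a loss of L dB is a gain of −L dB): F_i = 10^(NF_i/10), G_i = 10^(G_i,dB/10)
  Stage 1: F_1 = 10^(1.91/10) = 1.552, G_1 = 10^(−1.91/10) = 0.6442
  Stage 2: F_2 = 10^(2.23/10) = 1.671, G_2 = 10^(19.1/10) = 81.28
Friis cascade:
  F = 1.552 + (1.671 − 1)/0.6442 = 2.594
NF = 10 log₁₀(2.594) = 4.14 dB

4.14 dB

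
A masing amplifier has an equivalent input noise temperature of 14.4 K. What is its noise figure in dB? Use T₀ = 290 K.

F = 1 + T_e/T₀ = 1 + 14.4/290 = 1.04966
NF = 10 log₁₀(1.04966) = 0.210 dB

0.210 dB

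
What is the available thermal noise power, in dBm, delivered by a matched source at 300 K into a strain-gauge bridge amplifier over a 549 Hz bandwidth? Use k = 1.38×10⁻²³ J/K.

P_n = kTB = 1.38×10⁻²³ × 300 × 5.49×10² = 2.27×10⁻¹⁸ W
In dBm: 10 log₁₀(2.27×10⁻¹⁸ / 10⁻³) = −146.4 dBm

−146.4 dBm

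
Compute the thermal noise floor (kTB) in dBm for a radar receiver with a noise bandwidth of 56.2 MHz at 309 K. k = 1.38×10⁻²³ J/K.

P_n = kTB = 1.38×10⁻²³ × 309 × 5.62×10⁷ = 2.40×10⁻¹³ W
In dBm: 10 log₁₀(2.40×10⁻¹³ / 10⁻³) = −96.2 dBm

−96.2 dBm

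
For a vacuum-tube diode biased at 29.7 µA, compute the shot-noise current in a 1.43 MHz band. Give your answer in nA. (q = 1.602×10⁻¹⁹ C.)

I_n = √(2qI·B)
2qI·B = 2 × 1.602×10⁻¹⁹ × 2.97×10⁻⁵ × 1.43×10⁶ = 1.36×10⁻¹⁷ A²
I_n = √(1.36×10⁻¹⁷) = 3.69×10⁻⁹ A = 3.69 nA

3.69 nA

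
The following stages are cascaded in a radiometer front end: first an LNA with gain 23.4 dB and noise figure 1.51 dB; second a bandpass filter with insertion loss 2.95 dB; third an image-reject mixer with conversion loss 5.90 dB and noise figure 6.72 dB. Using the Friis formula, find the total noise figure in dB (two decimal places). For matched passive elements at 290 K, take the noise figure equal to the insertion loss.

Convert to linear (a loss of L dB is a gain of −L dB): F_i = 10^(NF_i/10), G_i = 10^(G_i,dB/10)
  Stage 1: F_1 = 10^(1.51/10) = 1.416, G_1 = 10^(23.4/10) = 218.8
  Stage 2: F_2 = 10^(2.95/10) = 1.972, G_2 = 10^(−2.95/10) = 0.5070
  Stage 3: F_3 = 10^(6.72/10) = 4.699, G_3 = 10^(−5.90/10) = 0.2570
Friis cascade:
  F = 1.416 + (1.972 − 1)/218.8 + (4.699 − 1)/110.9 = 1.454
NF = 10 log₁₀(1.454) = 1.62 dB

1.62 dB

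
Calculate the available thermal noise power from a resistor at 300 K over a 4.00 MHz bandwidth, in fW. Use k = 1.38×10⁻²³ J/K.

P_n = kTB = 1.38×10⁻²³ × 300 × 4.00×10⁶ = 1.66×10⁻¹⁴ W = 16.6 fW

16.6 fW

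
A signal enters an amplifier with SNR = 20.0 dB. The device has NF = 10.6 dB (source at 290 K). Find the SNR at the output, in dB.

9.4 dB

By definition F = SNR_in/SNR_out, so in dB: SNR_out = SNR_in − NF
SNR_out = 20.0 − 10.6 = 9.4 dB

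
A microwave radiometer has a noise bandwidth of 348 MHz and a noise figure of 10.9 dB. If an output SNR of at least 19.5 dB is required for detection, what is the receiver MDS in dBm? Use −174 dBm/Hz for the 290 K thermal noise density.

Sensitivity = −174 + 10 log₁₀(B) + NF + SNR_min
= −174 + 85.42 + 10.9 + 19.5
= −58.18 dBm → −58.2 dBm

−58.2 dBm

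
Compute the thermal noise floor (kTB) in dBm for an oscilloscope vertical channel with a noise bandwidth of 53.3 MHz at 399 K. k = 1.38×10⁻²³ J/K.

P_n = kTB = 1.38×10⁻²³ × 399 × 5.33×10⁷ = 2.93×10⁻¹³ W
In dBm: 10 log₁₀(2.93×10⁻¹³ / 10⁻³) = −95.3 dBm

−95.3 dBm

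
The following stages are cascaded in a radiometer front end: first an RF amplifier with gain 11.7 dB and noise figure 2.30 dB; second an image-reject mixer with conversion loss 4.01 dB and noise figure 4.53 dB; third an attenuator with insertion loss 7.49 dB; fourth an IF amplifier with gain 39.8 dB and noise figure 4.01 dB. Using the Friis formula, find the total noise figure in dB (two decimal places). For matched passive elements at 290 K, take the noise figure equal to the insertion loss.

Convert to linear (a loss of L dB is a gain of −L dB): F_i = 10^(NF_i/10), G_i = 10^(G_i,dB/10)
  Stage 1: F_1 = 10^(2.30/10) = 1.698, G_1 = 10^(11.7/10) = 14.79
  Stage 2: F_2 = 10^(4.53/10) = 2.838, G_2 = 10^(−4.01/10) = 0.3972
  Stage 3: F_3 = 10^(7.49/10) = 5.610, G_3 = 10^(−7.49/10) = 0.1782
  Stage 4: F_4 = 10^(4.01/10) = 2.518, G_4 = 10^(39.8/10) = 9550
Friis cascade:
  F = 1.698 + (2.838 − 1)/14.79 + (5.610 − 1)/5.875 + (2.518 − 1)/1.047 = 4.057
NF = 10 log₁₀(4.057) = 6.08 dB

6.08 dB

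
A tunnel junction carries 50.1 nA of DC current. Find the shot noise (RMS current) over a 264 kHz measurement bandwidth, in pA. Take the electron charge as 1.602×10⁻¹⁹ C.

65.1 pA

I_n = √(2qI·B)
2qI·B = 2 × 1.602×10⁻¹⁹ × 5.01×10⁻⁸ × 2.64×10⁵ = 4.24×10⁻²¹ A²
I_n = √(4.24×10⁻²¹) = 6.51×10⁻¹¹ A = 65.1 pA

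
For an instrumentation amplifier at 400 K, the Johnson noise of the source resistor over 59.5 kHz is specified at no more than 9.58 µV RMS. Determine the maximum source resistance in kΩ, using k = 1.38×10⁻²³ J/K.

69.9 kΩ

Johnson–Nyquist: V_n = √(4kTRB) ⇒ R = V_n² / (4kTB)
4kTB = 4 × 1.38×10⁻²³ × 400 × 5.95×10⁴ = 1.31×10⁻¹⁵
R = (9.58×10⁻⁶)² / 1.31×10⁻¹⁵ = 6.99×10⁴ Ω = 69.9 kΩ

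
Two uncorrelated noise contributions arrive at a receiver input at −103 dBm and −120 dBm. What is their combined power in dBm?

−102.9 dBm

Convert to linear, add, convert back:
P₁ = 5.01×10⁻¹⁴ W, P₂ = 1.00×10⁻¹⁵ W
P_tot = 5.11×10⁻¹⁴ W → 10 log₁₀(P_tot / 10⁻³) = −102.9 dBm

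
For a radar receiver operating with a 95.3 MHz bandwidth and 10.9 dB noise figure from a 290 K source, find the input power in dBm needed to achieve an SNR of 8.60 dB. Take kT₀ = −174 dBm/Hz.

−74.7 dBm

Sensitivity = −174 + 10 log₁₀(B) + NF + SNR_min
= −174 + 79.79 + 10.9 + 8.60
= −74.71 dBm → −74.7 dBm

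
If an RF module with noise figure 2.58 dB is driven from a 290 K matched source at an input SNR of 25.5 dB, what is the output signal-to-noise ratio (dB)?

22.92 dB

By definition F = SNR_in/SNR_out, so in dB: SNR_out = SNR_in − NF
SNR_out = 25.5 − 2.58 = 22.92 dB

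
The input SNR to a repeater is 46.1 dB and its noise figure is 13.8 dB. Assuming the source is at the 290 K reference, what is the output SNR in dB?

32.3 dB

By definition F = SNR_in/SNR_out, so in dB: SNR_out = SNR_in − NF
SNR_out = 46.1 − 13.8 = 32.3 dB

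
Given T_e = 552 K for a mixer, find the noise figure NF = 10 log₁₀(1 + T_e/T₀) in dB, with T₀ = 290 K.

4.63 dB

F = 1 + T_e/T₀ = 1 + 552/290 = 2.90345
NF = 10 log₁₀(2.90345) = 4.63 dB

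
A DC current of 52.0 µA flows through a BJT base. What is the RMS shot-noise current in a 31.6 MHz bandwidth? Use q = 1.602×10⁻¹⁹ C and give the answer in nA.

22.9 nA

I_n = √(2qI·B)
2qI·B = 2 × 1.602×10⁻¹⁹ × 5.20×10⁻⁵ × 3.16×10⁷ = 5.26×10⁻¹⁶ A²
I_n = √(5.26×10⁻¹⁶) = 2.29×10⁻⁸ A = 22.9 nA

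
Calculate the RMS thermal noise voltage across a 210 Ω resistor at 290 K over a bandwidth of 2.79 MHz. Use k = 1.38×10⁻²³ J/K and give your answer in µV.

V_n = √(4kTRB)
4kTRB = 4 × 1.38×10⁻²³ × 290 × 2.10×10² × 2.79×10⁶ = 9.38×10⁻¹² V²
V_n = √(9.38×10⁻¹²) = 3.06×10⁻⁶ V = 3.06 µV

3.06 µV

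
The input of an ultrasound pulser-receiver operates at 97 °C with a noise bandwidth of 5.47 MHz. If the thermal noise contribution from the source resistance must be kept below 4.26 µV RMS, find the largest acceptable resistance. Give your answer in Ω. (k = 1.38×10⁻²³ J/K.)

T = 97 °C + 273.15 = 370.15 K
Johnson–Nyquist: V_n = √(4kTRB) ⇒ R = V_n² / (4kTB)
4kTB = 4 × 1.38×10⁻²³ × 370.15 × 5.47×10⁶ = 1.12×10⁻¹³
R = (4.26×10⁻⁶)² / 1.12×10⁻¹³ = 1.62×10² Ω = 162 Ω

162 Ω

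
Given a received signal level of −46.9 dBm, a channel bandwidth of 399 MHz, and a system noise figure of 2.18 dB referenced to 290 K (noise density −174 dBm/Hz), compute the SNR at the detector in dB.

38.9 dB

Noise floor: N = −174 + 10 log₁₀(B) + NF
10 log₁₀(3.99×10⁸) = 86.01 dB
N = −174 + 86.01 + 2.18 = −85.81 dBm
SNR = P_sig − N = −46.9 − (−85.81) = 38.91 dB → 38.9 dB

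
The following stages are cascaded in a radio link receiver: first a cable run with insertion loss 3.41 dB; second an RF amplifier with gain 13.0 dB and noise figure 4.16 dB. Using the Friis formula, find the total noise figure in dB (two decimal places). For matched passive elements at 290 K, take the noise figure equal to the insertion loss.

Convert to linear (a loss of L dB is a gain of −L dB): F_i = 10^(NF_i/10), G_i = 10^(G_i,dB/10)
  Stage 1: F_1 = 10^(3.41/10) = 2.193, G_1 = 10^(−3.41/10) = 0.4560
  Stage 2: F_2 = 10^(4.16/10) = 2.606, G_2 = 10^(13.0/10) = 19.95
Friis cascade:
  F = 2.193 + (2.606 − 1)/0.4560 = 5.715
NF = 10 log₁₀(5.715) = 7.57 dB

7.57 dB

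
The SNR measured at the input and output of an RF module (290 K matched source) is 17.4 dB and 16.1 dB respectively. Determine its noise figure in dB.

1.3 dB

NF (dB) = SNR_in(dB) − SNR_out(dB) when the source is at T₀
NF = 17.4 − 16.1 = 1.3 dB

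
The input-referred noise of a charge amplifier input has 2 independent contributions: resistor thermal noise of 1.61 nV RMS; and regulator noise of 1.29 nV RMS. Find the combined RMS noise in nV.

2.06 nV

Uncorrelated sources add in power (mean-square): V_tot = √(ΣV_i²)
V_tot = √[(1.61×10⁻⁹)² + (1.29×10⁻⁹)²] = 2.06×10⁻⁹ V = 2.06 nV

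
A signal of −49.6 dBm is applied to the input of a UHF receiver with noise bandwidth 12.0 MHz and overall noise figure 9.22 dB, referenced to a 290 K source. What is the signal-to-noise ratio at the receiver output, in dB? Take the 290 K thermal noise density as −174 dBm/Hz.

Noise floor: N = −174 + 10 log₁₀(B) + NF
10 log₁₀(1.20×10⁷) = 70.79 dB
N = −174 + 70.79 + 9.22 = −93.99 dBm
SNR = P_sig − N = −49.6 − (−93.99) = 44.39 dB → 44.4 dB

44.4 dB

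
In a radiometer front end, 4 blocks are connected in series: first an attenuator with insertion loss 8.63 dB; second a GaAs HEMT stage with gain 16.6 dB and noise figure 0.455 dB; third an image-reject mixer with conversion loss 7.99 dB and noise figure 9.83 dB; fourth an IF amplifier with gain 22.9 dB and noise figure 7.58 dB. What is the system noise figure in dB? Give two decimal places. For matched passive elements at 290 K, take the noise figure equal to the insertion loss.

11.53 dB

Convert to linear (a loss of L dB is a gain of −L dB): F_i = 10^(NF_i/10), G_i = 10^(G_i,dB/10)
  Stage 1: F_1 = 10^(8.63/10) = 7.295, G_1 = 10^(−8.63/10) = 0.1371
  Stage 2: F_2 = 10^(0.455/10) = 1.110, G_2 = 10^(16.6/10) = 45.71
  Stage 3: F_3 = 10^(9.83/10) = 9.616, G_3 = 10^(−7.99/10) = 0.1589
  Stage 4: F_4 = 10^(7.58/10) = 5.728, G_4 = 10^(22.9/10) = 195.0
Friis cascade:
  F = 7.295 + (1.110 − 1)/0.1371 + (9.616 − 1)/6.266 + (5.728 − 1)/0.9954 = 14.23
NF = 10 log₁₀(14.23) = 11.53 dB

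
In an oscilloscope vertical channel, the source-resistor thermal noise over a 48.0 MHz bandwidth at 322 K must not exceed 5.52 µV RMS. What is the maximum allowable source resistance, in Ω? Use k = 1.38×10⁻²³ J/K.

35.7 Ω

Johnson–Nyquist: V_n = √(4kTRB) ⇒ R = V_n² / (4kTB)
4kTB = 4 × 1.38×10⁻²³ × 322 × 4.80×10⁷ = 8.53×10⁻¹³
R = (5.52×10⁻⁶)² / 8.53×10⁻¹³ = 3.57×10¹ Ω = 35.7 Ω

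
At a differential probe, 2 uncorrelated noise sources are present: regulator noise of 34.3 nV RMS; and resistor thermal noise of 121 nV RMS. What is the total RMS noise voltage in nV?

Uncorrelated sources add in power (mean-square): V_tot = √(ΣV_i²)
V_tot = √[(3.43×10⁻⁸)² + (1.21×10⁻⁷)²] = 1.26×10⁻⁷ V = 126 nV

126 nV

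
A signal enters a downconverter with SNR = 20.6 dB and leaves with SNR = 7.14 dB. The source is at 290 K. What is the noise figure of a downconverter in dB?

13.46 dB

NF (dB) = SNR_in(dB) − SNR_out(dB) when the source is at T₀
NF = 20.6 − 7.14 = 13.46 dB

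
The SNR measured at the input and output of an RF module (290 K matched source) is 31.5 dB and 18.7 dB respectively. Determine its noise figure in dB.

NF (dB) = SNR_in(dB) − SNR_out(dB) when the source is at T₀
NF = 31.5 − 18.7 = 12.8 dB

12.8 dB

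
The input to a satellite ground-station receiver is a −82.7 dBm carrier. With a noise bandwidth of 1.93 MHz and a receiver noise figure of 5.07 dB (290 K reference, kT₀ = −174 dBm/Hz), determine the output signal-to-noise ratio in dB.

23.4 dB

Noise floor: N = −174 + 10 log₁₀(B) + NF
10 log₁₀(1.93×10⁶) = 62.86 dB
N = −174 + 62.86 + 5.07 = −106.07 dBm
SNR = P_sig − N = −82.7 − (−106.07) = 23.37 dB → 23.4 dB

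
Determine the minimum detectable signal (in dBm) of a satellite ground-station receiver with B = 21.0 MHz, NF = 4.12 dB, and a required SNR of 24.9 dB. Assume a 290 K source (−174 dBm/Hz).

Sensitivity = −174 + 10 log₁₀(B) + NF + SNR_min
= −174 + 73.22 + 4.12 + 24.9
= −71.76 dBm → −71.8 dBm

−71.8 dBm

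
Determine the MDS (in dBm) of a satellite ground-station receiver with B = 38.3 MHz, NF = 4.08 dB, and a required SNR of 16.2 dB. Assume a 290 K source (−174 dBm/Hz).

−77.9 dBm

Sensitivity = −174 + 10 log₁₀(B) + NF + SNR_min
= −174 + 75.83 + 4.08 + 16.2
= −77.89 dBm → −77.9 dBm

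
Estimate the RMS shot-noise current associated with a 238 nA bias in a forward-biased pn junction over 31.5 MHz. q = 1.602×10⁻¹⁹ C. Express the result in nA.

1.55 nA

I_n = √(2qI·B)
2qI·B = 2 × 1.602×10⁻¹⁹ × 2.38×10⁻⁷ × 3.15×10⁷ = 2.40×10⁻¹⁸ A²
I_n = √(2.40×10⁻¹⁸) = 1.55×10⁻⁹ A = 1.55 nA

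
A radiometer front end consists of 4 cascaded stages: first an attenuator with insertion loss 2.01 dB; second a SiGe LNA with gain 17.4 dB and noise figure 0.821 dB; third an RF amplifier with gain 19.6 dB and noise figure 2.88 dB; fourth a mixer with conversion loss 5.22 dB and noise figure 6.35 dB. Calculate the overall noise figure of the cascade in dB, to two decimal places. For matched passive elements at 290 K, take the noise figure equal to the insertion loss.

Convert to linear (a loss of L dB is a gain of −L dB): F_i = 10^(NF_i/10), G_i = 10^(G_i,dB/10)
  Stage 1: F_1 = 10^(2.01/10) = 1.589, G_1 = 10^(−2.01/10) = 0.6295
  Stage 2: F_2 = 10^(0.821/10) = 1.208, G_2 = 10^(17.4/10) = 54.95
  Stage 3: F_3 = 10^(2.88/10) = 1.941, G_3 = 10^(19.6/10) = 91.20
  Stage 4: F_4 = 10^(6.35/10) = 4.315, G_4 = 10^(−5.22/10) = 0.3006
Friis cascade:
  F = 1.589 + (1.208 − 1)/0.6295 + (1.941 − 1)/34.59 + (4.315 − 1)/3155 = 1.947
NF = 10 log₁₀(1.947) = 2.89 dB

2.89 dB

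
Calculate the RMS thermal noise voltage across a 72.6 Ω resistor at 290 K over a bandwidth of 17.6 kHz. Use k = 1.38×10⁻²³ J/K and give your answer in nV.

143 nV

V_n = √(4kTRB)
4kTRB = 4 × 1.38×10⁻²³ × 290 × 7.26×10¹ × 1.76×10⁴ = 2.05×10⁻¹⁴ V²
V_n = √(2.05×10⁻¹⁴) = 1.43×10⁻⁷ V = 143 nV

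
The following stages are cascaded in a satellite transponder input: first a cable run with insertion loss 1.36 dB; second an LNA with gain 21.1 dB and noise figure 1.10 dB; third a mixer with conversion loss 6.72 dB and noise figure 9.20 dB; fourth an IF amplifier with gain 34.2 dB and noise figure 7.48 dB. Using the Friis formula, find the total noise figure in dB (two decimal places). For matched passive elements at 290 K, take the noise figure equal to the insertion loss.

3.16 dB

Convert to linear (a loss of L dB is a gain of −L dB): F_i = 10^(NF_i/10), G_i = 10^(G_i,dB/10)
  Stage 1: F_1 = 10^(1.36/10) = 1.368, G_1 = 10^(−1.36/10) = 0.7311
  Stage 2: F_2 = 10^(1.10/10) = 1.288, G_2 = 10^(21.1/10) = 128.8
  Stage 3: F_3 = 10^(9.20/10) = 8.318, G_3 = 10^(−6.72/10) = 0.2128
  Stage 4: F_4 = 10^(7.48/10) = 5.598, G_4 = 10^(34.2/10) = 2630
Friis cascade:
  F = 1.368 + (1.288 − 1)/0.7311 + (8.318 − 1)/94.19 + (5.598 − 1)/20.04 = 2.069
NF = 10 log₁₀(2.069) = 3.16 dB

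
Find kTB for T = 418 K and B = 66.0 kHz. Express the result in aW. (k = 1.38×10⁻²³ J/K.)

P_n = kTB = 1.38×10⁻²³ × 418 × 6.60×10⁴ = 3.81×10⁻¹⁶ W = 381 aW

381 aW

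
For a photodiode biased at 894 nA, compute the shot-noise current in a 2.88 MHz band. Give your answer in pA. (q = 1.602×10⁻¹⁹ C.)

I_n = √(2qI·B)
2qI·B = 2 × 1.602×10⁻¹⁹ × 8.94×10⁻⁷ × 2.88×10⁶ = 8.25×10⁻¹⁹ A²
I_n = √(8.25×10⁻¹⁹) = 9.08×10⁻¹⁰ A = 908 pA

908 pA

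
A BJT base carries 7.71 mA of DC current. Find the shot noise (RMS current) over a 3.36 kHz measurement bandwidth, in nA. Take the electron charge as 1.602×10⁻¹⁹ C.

2.88 nA

I_n = √(2qI·B)
2qI·B = 2 × 1.602×10⁻¹⁹ × 7.71×10⁻³ × 3.36×10³ = 8.30×10⁻¹⁸ A²
I_n = √(8.30×10⁻¹⁸) = 2.88×10⁻⁹ A = 2.88 nA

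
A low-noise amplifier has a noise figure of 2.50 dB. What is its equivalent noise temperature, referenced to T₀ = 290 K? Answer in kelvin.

F = 10^(2.50/10) = 1.77828
T_e = (F − 1)·T₀ = (1.77828 − 1) × 290 = 226 K

226 K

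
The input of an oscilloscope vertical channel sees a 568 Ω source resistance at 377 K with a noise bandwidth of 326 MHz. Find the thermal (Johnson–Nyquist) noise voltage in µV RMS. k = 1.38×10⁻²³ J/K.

V_n = √(4kTRB)
4kTRB = 4 × 1.38×10⁻²³ × 377 × 5.68×10² × 3.26×10⁸ = 3.85×10⁻⁹ V²
V_n = √(3.85×10⁻⁹) = 6.21×10⁻⁵ V = 62.1 µV

62.1 µV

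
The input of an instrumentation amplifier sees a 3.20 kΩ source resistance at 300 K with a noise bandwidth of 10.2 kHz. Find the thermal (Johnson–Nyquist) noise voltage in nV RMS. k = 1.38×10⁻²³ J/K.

735 nV

V_n = √(4kTRB)
4kTRB = 4 × 1.38×10⁻²³ × 300 × 3.20×10³ × 1.02×10⁴ = 5.41×10⁻¹³ V²
V_n = √(5.41×10⁻¹³) = 7.35×10⁻⁷ V = 735 nV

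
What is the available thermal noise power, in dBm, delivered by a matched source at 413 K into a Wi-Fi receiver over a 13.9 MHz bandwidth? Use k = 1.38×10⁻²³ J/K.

−101.0 dBm

P_n = kTB = 1.38×10⁻²³ × 413 × 1.39×10⁷ = 7.92×10⁻¹⁴ W
In dBm: 10 log₁₀(7.92×10⁻¹⁴ / 10⁻³) = −101.0 dBm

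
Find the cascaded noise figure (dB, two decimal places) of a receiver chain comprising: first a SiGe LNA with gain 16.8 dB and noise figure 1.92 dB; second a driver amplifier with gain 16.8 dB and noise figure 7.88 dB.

Convert to linear (a loss of L dB is a gain of −L dB): F_i = 10^(NF_i/10), G_i = 10^(G_i,dB/10)
  Stage 1: F_1 = 10^(1.92/10) = 1.556, G_1 = 10^(16.8/10) = 47.86
  Stage 2: F_2 = 10^(7.88/10) = 6.138, G_2 = 10^(16.8/10) = 47.86
Friis cascade:
  F = 1.556 + (6.138 − 1)/47.86 = 1.663
NF = 10 log₁₀(1.663) = 2.21 dB

2.21 dB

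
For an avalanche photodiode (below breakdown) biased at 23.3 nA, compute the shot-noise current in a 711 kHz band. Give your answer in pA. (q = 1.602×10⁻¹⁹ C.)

I_n = √(2qI·B)
2qI·B = 2 × 1.602×10⁻¹⁹ × 2.33×10⁻⁸ × 7.11×10⁵ = 5.31×10⁻²¹ A²
I_n = √(5.31×10⁻²¹) = 7.29×10⁻¹¹ A = 72.9 pA

72.9 pA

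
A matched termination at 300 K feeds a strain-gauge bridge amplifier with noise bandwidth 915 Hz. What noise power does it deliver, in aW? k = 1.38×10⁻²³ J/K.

3.79 aW

P_n = kTB = 1.38×10⁻²³ × 300 × 9.15×10² = 3.79×10⁻¹⁸ W = 3.79 aW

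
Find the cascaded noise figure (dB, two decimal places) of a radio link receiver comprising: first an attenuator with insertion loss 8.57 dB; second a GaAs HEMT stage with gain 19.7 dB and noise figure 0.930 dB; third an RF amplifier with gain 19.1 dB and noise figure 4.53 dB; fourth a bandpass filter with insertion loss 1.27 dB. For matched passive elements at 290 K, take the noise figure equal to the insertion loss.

9.57 dB

Convert to linear (a loss of L dB is a gain of −L dB): F_i = 10^(NF_i/10), G_i = 10^(G_i,dB/10)
  Stage 1: F_1 = 10^(8.57/10) = 7.194, G_1 = 10^(−8.57/10) = 0.1390
  Stage 2: F_2 = 10^(0.930/10) = 1.239, G_2 = 10^(19.7/10) = 93.33
  Stage 3: F_3 = 10^(4.53/10) = 2.838, G_3 = 10^(19.1/10) = 81.28
  Stage 4: F_4 = 10^(1.27/10) = 1.340, G_4 = 10^(−1.27/10) = 0.7464
Friis cascade:
  F = 7.194 + (1.239 − 1)/0.1390 + (2.838 − 1)/12.97 + (1.340 − 1)/1054 = 9.055
NF = 10 log₁₀(9.055) = 9.57 dB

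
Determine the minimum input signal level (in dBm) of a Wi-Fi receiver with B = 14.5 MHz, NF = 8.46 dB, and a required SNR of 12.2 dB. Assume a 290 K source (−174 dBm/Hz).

Sensitivity = −174 + 10 log₁₀(B) + NF + SNR_min
= −174 + 71.61 + 8.46 + 12.2
= −81.73 dBm → −81.7 dBm

−81.7 dBm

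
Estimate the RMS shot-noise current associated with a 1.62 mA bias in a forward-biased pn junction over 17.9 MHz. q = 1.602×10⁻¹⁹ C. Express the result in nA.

96.4 nA

I_n = √(2qI·B)
2qI·B = 2 × 1.602×10⁻¹⁹ × 1.62×10⁻³ × 1.79×10⁷ = 9.29×10⁻¹⁵ A²
I_n = √(9.29×10⁻¹⁵) = 9.64×10⁻⁸ A = 96.4 nA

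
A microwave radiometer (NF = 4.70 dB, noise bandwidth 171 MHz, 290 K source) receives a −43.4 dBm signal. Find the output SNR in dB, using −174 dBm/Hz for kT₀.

43.6 dB

Noise floor: N = −174 + 10 log₁₀(B) + NF
10 log₁₀(1.71×10⁸) = 82.33 dB
N = −174 + 82.33 + 4.70 = −86.97 dBm
SNR = P_sig − N = −43.4 − (−86.97) = 43.57 dB → 43.6 dB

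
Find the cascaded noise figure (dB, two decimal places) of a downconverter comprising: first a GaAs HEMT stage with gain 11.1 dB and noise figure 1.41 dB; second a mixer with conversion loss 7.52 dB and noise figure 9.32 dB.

Convert to linear (a loss of L dB is a gain of −L dB): F_i = 10^(NF_i/10), G_i = 10^(G_i,dB/10)
  Stage 1: F_1 = 10^(1.41/10) = 1.384, G_1 = 10^(11.1/10) = 12.88
  Stage 2: F_2 = 10^(9.32/10) = 8.551, G_2 = 10^(−7.52/10) = 0.1770
Friis cascade:
  F = 1.384 + (8.551 − 1)/12.88 = 1.970
NF = 10 log₁₀(1.970) = 2.94 dB

2.94 dB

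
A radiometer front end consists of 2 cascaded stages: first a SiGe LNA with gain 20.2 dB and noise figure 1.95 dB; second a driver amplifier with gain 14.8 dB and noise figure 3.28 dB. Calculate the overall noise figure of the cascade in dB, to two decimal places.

Convert to linear (a loss of L dB is a gain of −L dB): F_i = 10^(NF_i/10), G_i = 10^(G_i,dB/10)
  Stage 1: F_1 = 10^(1.95/10) = 1.567, G_1 = 10^(20.2/10) = 104.7
  Stage 2: F_2 = 10^(3.28/10) = 2.128, G_2 = 10^(14.8/10) = 30.20
Friis cascade:
  F = 1.567 + (2.128 − 1)/104.7 = 1.578
NF = 10 log₁₀(1.578) = 1.98 dB

1.98 dB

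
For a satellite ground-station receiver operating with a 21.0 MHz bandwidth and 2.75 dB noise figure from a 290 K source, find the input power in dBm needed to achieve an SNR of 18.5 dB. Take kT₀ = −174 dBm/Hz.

Sensitivity = −174 + 10 log₁₀(B) + NF + SNR_min
= −174 + 73.22 + 2.75 + 18.5
= −79.53 dBm → −79.5 dBm

−79.5 dBm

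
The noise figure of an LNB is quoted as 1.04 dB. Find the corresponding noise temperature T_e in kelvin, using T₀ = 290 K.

78.5 K

F = 10^(1.04/10) = 1.27057
T_e = (F − 1)·T₀ = (1.27057 − 1) × 290 = 78.5 K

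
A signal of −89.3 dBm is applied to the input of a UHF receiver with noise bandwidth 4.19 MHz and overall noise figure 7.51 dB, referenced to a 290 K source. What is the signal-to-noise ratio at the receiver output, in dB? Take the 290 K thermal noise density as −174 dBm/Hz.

Noise floor: N = −174 + 10 log₁₀(B) + NF
10 log₁₀(4.19×10⁶) = 66.22 dB
N = −174 + 66.22 + 7.51 = −100.27 dBm
SNR = P_sig − N = −89.3 − (−100.27) = 10.97 dB → 11.0 dB

11.0 dB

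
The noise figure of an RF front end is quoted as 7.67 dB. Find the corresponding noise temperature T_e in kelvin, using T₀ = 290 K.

F = 10^(7.67/10) = 5.8479
T_e = (F − 1)·T₀ = (5.8479 − 1) × 290 = 1406 K

1406 K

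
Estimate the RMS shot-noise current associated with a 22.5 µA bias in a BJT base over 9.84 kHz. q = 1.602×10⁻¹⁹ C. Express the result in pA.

I_n = √(2qI·B)
2qI·B = 2 × 1.602×10⁻¹⁹ × 2.25×10⁻⁵ × 9.84×10³ = 7.09×10⁻²⁰ A²
I_n = √(7.09×10⁻²⁰) = 2.66×10⁻¹⁰ A = 266 pA

266 pA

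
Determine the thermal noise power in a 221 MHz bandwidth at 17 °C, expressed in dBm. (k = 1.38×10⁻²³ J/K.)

−90.5 dBm

T = 17 °C + 273.15 = 290.15 K
P_n = kTB = 1.38×10⁻²³ × 290.15 × 2.21×10⁸ = 8.85×10⁻¹³ W
In dBm: 10 log₁₀(8.85×10⁻¹³ / 10⁻³) = −90.5 dBm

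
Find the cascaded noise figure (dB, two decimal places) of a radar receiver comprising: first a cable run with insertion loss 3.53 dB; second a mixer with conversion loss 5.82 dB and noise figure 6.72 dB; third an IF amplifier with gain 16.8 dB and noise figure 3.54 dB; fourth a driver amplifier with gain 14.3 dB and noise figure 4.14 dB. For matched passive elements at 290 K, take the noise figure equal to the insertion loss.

13.37 dB

Convert to linear (a loss of L dB is a gain of −L dB): F_i = 10^(NF_i/10), G_i = 10^(G_i,dB/10)
  Stage 1: F_1 = 10^(3.53/10) = 2.254, G_1 = 10^(−3.53/10) = 0.4436
  Stage 2: F_2 = 10^(6.72/10) = 4.699, G_2 = 10^(−5.82/10) = 0.2618
  Stage 3: F_3 = 10^(3.54/10) = 2.259, G_3 = 10^(16.8/10) = 47.86
  Stage 4: F_4 = 10^(4.14/10) = 2.594, G_4 = 10^(14.3/10) = 26.92
Friis cascade:
  F = 2.254 + (4.699 − 1)/0.4436 + (2.259 − 1)/0.1161 + (2.594 − 1)/5.559 = 21.72
NF = 10 log₁₀(21.72) = 13.37 dB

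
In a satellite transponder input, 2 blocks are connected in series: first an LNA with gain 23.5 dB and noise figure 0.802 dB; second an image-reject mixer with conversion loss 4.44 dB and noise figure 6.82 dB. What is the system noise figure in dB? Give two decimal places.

0.86 dB

Convert to linear (a loss of L dB is a gain of −L dB): F_i = 10^(NF_i/10), G_i = 10^(G_i,dB/10)
  Stage 1: F_1 = 10^(0.802/10) = 1.203, G_1 = 10^(23.5/10) = 223.9
  Stage 2: F_2 = 10^(6.82/10) = 4.808, G_2 = 10^(−4.44/10) = 0.3597
Friis cascade:
  F = 1.203 + (4.808 − 1)/223.9 = 1.220
NF = 10 log₁₀(1.220) = 0.86 dB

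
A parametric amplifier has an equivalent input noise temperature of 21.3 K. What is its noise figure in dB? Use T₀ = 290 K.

0.308 dB

F = 1 + T_e/T₀ = 1 + 21.3/290 = 1.07345
NF = 10 log₁₀(1.07345) = 0.308 dB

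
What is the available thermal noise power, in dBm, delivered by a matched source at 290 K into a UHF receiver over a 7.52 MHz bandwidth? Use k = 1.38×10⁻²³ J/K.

−105.2 dBm

P_n = kTB = 1.38×10⁻²³ × 290 × 7.52×10⁶ = 3.01×10⁻¹⁴ W
In dBm: 10 log₁₀(3.01×10⁻¹⁴ / 10⁻³) = −105.2 dBm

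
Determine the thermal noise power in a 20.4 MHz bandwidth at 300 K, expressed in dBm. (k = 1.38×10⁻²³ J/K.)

P_n = kTB = 1.38×10⁻²³ × 300 × 2.04×10⁷ = 8.45×10⁻¹⁴ W
In dBm: 10 log₁₀(8.45×10⁻¹⁴ / 10⁻³) = −100.7 dBm

−100.7 dBm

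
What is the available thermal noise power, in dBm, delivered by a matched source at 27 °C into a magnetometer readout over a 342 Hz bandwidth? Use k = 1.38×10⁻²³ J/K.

−148.5 dBm

T = 27 °C + 273.15 = 300.15 K
P_n = kTB = 1.38×10⁻²³ × 300.15 × 3.42×10² = 1.42×10⁻¹⁸ W
In dBm: 10 log₁₀(1.42×10⁻¹⁸ / 10⁻³) = −148.5 dBm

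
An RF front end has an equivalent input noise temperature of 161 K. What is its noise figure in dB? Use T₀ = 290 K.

1.92 dB

F = 1 + T_e/T₀ = 1 + 161/290 = 1.55517
NF = 10 log₁₀(1.55517) = 1.92 dB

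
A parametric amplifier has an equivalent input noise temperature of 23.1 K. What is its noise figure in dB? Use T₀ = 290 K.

F = 1 + T_e/T₀ = 1 + 23.1/290 = 1.07966
NF = 10 log₁₀(1.07966) = 0.333 dB

0.333 dB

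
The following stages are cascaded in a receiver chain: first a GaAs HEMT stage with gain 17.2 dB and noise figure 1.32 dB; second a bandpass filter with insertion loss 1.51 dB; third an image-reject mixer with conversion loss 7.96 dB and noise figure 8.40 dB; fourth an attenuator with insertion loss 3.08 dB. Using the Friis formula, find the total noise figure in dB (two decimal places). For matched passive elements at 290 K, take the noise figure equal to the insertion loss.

2.30 dB

Convert to linear (a loss of L dB is a gain of −L dB): F_i = 10^(NF_i/10), G_i = 10^(G_i,dB/10)
  Stage 1: F_1 = 10^(1.32/10) = 1.355, G_1 = 10^(17.2/10) = 52.48
  Stage 2: F_2 = 10^(1.51/10) = 1.416, G_2 = 10^(−1.51/10) = 0.7063
  Stage 3: F_3 = 10^(8.40/10) = 6.918, G_3 = 10^(−7.96/10) = 0.1600
  Stage 4: F_4 = 10^(3.08/10) = 2.032, G_4 = 10^(−3.08/10) = 0.4920
Friis cascade:
  F = 1.355 + (1.416 − 1)/52.48 + (6.918 − 1)/37.07 + (2.032 − 1)/5.929 = 1.697
NF = 10 log₁₀(1.697) = 2.30 dB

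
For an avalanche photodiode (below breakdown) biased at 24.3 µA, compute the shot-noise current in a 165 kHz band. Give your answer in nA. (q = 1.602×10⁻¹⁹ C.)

I_n = √(2qI·B)
2qI·B = 2 × 1.602×10⁻¹⁹ × 2.43×10⁻⁵ × 1.65×10⁵ = 1.28×10⁻¹⁸ A²
I_n = √(1.28×10⁻¹⁸) = 1.13×10⁻⁹ A = 1.13 nA

1.13 nA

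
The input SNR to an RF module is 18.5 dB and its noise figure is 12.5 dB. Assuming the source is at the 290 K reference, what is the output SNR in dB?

By definition F = SNR_in/SNR_out, so in dB: SNR_out = SNR_in − NF
SNR_out = 18.5 − 12.5 = 6.0 dB

6.0 dB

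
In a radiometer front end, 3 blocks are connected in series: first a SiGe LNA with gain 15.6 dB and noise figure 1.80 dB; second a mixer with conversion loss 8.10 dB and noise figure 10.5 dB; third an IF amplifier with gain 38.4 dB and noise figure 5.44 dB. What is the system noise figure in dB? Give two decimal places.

Convert to linear (a loss of L dB is a gain of −L dB): F_i = 10^(NF_i/10), G_i = 10^(G_i,dB/10)
  Stage 1: F_1 = 10^(1.80/10) = 1.514, G_1 = 10^(15.6/10) = 36.31
  Stage 2: F_2 = 10^(10.5/10) = 11.22, G_2 = 10^(−8.10/10) = 0.1549
  Stage 3: F_3 = 10^(5.44/10) = 3.499, G_3 = 10^(38.4/10) = 6918
Friis cascade:
  F = 1.514 + (11.22 − 1)/36.31 + (3.499 − 1)/5.623 = 2.240
NF = 10 log₁₀(2.240) = 3.50 dB

3.50 dB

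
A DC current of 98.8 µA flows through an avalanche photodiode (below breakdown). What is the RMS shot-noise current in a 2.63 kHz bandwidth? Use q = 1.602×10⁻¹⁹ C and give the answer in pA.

289 pA

I_n = √(2qI·B)
2qI·B = 2 × 1.602×10⁻¹⁹ × 9.88×10⁻⁵ × 2.63×10³ = 8.33×10⁻²⁰ A²
I_n = √(8.33×10⁻²⁰) = 2.89×10⁻¹⁰ A = 289 pA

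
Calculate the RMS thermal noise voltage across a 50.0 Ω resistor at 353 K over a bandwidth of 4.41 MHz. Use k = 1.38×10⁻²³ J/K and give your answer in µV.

V_n = √(4kTRB)
4kTRB = 4 × 1.38×10⁻²³ × 353 × 5.00×10¹ × 4.41×10⁶ = 4.30×10⁻¹² V²
V_n = √(4.30×10⁻¹²) = 2.07×10⁻⁶ V = 2.07 µV

2.07 µV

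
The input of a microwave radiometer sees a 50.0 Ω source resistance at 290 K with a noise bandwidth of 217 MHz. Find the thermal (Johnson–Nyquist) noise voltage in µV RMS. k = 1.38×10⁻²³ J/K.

V_n = √(4kTRB)
4kTRB = 4 × 1.38×10⁻²³ × 290 × 5.00×10¹ × 2.17×10⁸ = 1.74×10⁻¹⁰ V²
V_n = √(1.74×10⁻¹⁰) = 1.32×10⁻⁵ V = 13.2 µV

13.2 µV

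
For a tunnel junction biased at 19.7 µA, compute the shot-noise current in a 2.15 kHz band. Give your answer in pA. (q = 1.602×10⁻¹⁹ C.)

116 pA

I_n = √(2qI·B)
2qI·B = 2 × 1.602×10⁻¹⁹ × 1.97×10⁻⁵ × 2.15×10³ = 1.36×10⁻²⁰ A²
I_n = √(1.36×10⁻²⁰) = 1.16×10⁻¹⁰ A = 116 pA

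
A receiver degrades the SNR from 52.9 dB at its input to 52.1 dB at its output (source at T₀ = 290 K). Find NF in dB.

NF (dB) = SNR_in(dB) − SNR_out(dB) when the source is at T₀
NF = 52.9 − 52.1 = 0.8 dB

0.8 dB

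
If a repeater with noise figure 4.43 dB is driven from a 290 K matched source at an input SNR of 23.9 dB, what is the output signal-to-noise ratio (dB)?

19.47 dB

By definition F = SNR_in/SNR_out, so in dB: SNR_out = SNR_in − NF
SNR_out = 23.9 − 4.43 = 19.47 dB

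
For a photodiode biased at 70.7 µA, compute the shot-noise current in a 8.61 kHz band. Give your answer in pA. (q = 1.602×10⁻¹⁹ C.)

442 pA

I_n = √(2qI·B)
2qI·B = 2 × 1.602×10⁻¹⁹ × 7.07×10⁻⁵ × 8.61×10³ = 1.95×10⁻¹⁹ A²
I_n = √(1.95×10⁻¹⁹) = 4.42×10⁻¹⁰ A = 442 pA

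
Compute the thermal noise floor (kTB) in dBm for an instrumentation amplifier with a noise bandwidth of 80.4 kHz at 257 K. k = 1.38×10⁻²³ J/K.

−125.4 dBm

P_n = kTB = 1.38×10⁻²³ × 257 × 8.04×10⁴ = 2.85×10⁻¹⁶ W
In dBm: 10 log₁₀(2.85×10⁻¹⁶ / 10⁻³) = −125.4 dBm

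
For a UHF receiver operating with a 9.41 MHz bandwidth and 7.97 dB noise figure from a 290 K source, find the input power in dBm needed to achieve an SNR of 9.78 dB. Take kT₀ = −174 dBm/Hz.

Sensitivity = −174 + 10 log₁₀(B) + NF + SNR_min
= −174 + 69.74 + 7.97 + 9.78
= −86.51 dBm → −86.5 dBm

−86.5 dBm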